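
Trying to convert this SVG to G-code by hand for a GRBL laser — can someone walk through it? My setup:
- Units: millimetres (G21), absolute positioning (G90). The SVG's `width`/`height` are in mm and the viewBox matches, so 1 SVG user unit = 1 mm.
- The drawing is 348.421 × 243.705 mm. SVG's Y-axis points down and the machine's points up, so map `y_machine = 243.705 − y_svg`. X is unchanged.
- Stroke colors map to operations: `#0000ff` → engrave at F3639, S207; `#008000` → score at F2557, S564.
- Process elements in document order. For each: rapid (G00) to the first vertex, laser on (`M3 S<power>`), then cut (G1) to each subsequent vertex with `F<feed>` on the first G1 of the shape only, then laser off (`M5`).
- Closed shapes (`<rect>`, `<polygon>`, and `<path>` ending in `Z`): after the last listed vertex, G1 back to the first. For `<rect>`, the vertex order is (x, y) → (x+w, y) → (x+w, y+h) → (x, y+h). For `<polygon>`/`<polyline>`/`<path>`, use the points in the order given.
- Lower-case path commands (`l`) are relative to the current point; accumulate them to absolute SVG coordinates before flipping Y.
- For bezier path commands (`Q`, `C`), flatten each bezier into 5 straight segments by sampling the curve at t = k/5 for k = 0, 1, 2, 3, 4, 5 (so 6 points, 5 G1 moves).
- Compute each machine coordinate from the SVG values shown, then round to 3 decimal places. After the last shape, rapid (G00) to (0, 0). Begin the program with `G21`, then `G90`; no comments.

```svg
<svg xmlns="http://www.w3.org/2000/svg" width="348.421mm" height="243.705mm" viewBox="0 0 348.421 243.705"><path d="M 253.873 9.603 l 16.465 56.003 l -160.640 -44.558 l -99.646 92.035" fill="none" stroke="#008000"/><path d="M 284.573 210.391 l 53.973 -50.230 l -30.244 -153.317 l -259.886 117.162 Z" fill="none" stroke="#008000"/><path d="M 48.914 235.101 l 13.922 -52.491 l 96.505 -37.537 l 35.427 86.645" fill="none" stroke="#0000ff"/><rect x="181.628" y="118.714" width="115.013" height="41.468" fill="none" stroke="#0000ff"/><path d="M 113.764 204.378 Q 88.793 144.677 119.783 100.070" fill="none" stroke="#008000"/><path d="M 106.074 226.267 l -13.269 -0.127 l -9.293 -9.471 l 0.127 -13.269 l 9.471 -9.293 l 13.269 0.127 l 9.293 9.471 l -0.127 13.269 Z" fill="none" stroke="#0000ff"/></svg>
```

1 u = 1 mm; y_m = 243.705 − y.

[1] `<path>` open polyline, #008000→score S564 F2557: (253.873,234.102) → (270.338,178.099) → (109.698,222.657) → (10.052,130.622)

[2] `<path>` closed polygon, #008000→score S564 F2557: (284.573,33.314) → (338.546,83.544) → (308.302,236.861) → (48.416,119.699) → (284.573,33.314) (closed)

[3] `<path>` open polyline, #0000ff→engrave S207 F3639: (48.914,8.604) → (62.836,61.095) → (159.341,98.632) → (194.768,11.987)

[4] `<rect>` rectangle, #0000ff→engrave S207 F3639: (181.628,124.991) → (296.641,124.991) → (296.641,83.523) → (181.628,83.523) → (181.628,124.991) (closed)

[5] `<path>` quadratic bezier, #008000→score S564 F2557: (113.764,39.327) → (106.014,62.604) → (102.741,84.673) → (103.945,105.534) → (109.625,125.188) → (119.783,143.635)

[6] `<path>` regular polygon, #0000ff→engrave S207 F3639: (106.074,17.438) → (92.805,17.565) → (83.512,27.036) → (83.639,40.305) → (93.110,49.598) → (106.379,49.471) → (115.672,40.000) → (115.545,26.731) → (106.074,17.438) (closed)

G21
G90
G00 X253.873 Y234.102
M3 S564
G1 X270.338 Y178.099 F2557
G1 X109.698 Y222.657
G1 X10.052 Y130.622
M5
G00 X284.573 Y33.314
M3 S564
G1 X338.546 Y83.544 F2557
G1 X308.302 Y236.861
G1 X48.416 Y119.699
G1 X284.573 Y33.314
M5
G00 X48.914 Y8.604
M3 S207
G1 X62.836 Y61.095 F3639
G1 X159.341 Y98.632
G1 X194.768 Y11.987
M5
G00 X181.628 Y124.991
M3 S207
G1 X296.641 Y124.991 F3639
G1 X296.641 Y83.523
G1 X181.628 Y83.523
G1 X181.628 Y124.991
M5
G00 X113.764 Y39.327
M3 S564
G1 X106.014 Y62.604 F2557
G1 X102.741 Y84.673
G1 X103.945 Y105.534
G1 X109.625 Y125.188
G1 X119.783 Y143.635
M5
G00 X106.074 Y17.438
M3 S207
G1 X92.805 Y17.565 F3639
G1 X83.512 Y27.036
G1 X83.639 Y40.305
G1 X93.110 Y49.598
G1 X106.379 Y49.471
G1 X115.672 Y40.000
G1 X115.545 Y26.731
G1 X106.074 Y17.438
M5
G00 X0.000 Y0.000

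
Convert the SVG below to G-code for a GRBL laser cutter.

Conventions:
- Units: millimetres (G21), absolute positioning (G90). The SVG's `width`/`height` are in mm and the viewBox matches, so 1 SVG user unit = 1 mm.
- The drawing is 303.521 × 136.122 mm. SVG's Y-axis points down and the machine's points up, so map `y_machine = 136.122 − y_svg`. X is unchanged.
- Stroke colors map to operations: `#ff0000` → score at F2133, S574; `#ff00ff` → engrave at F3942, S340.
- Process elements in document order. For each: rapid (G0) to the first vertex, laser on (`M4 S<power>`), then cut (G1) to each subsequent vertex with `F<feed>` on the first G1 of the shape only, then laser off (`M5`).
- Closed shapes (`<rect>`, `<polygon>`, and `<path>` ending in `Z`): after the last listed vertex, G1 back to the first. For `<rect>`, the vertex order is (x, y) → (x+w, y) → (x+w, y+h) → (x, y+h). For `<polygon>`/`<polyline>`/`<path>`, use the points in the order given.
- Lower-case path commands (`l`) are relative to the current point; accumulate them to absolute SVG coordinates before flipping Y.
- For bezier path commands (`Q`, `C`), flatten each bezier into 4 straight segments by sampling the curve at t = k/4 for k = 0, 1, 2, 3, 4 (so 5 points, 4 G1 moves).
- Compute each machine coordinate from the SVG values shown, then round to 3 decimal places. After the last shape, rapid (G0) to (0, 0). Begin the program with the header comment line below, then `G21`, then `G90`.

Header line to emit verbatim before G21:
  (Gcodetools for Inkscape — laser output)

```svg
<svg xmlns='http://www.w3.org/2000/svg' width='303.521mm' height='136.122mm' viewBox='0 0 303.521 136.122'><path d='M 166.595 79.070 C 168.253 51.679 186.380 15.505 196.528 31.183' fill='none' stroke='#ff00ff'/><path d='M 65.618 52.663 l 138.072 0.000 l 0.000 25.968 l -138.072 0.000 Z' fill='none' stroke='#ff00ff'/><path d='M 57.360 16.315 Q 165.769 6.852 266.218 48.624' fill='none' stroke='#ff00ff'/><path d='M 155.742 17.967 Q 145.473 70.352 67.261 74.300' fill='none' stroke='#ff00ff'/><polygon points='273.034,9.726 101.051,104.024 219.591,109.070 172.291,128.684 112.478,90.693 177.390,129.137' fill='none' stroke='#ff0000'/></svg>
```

(Gcodetools for Inkscape — laser output)
G21
G90
G0 X166.595 Y57.052
M4 S340
G1 X170.544 Y78.295 F3942
G1 X178.378 Y97.146
G1 X187.803 Y107.923
G1 X196.528 Y104.939
M5
G0 X65.618 Y83.459
M4 S340
G1 X203.690 Y83.459 F3942
G1 X203.690 Y57.491
G1 X65.618 Y57.491
G1 X65.618 Y83.459
M5
G0 X57.360 Y119.807
M4 S340
G1 X111.067 Y121.336 F3942
G1 X163.779 Y116.461
G1 X215.496 Y105.182
G1 X266.218 Y87.498
M5
G0 X155.742 Y118.155
M4 S340
G1 X146.361 Y94.990 F3942
G1 X128.487 Y77.879
G1 X102.121 Y66.823
G1 X67.261 Y61.822
M5
G0 X273.034 Y126.396
M4 S574
G1 X101.051 Y32.098 F2133
G1 X219.591 Y27.052
G1 X172.291 Y7.438
G1 X112.478 Y45.429
G1 X177.390 Y6.985
G1 X273.034 Y126.396
M5
G0 X0.000 Y0.000

Since the viewBox matches the mm dimensions, user units are millimetres directly. The only transform is the Y-flip y_m = 136.122 − y_svg.

Shape 1 is a cubic bezier drawn with `<path>`. Its stroke #ff00ff means engrave at S340, F3942. After flipping Y the toolpath is (166.595,57.052) → (170.544,78.295) → (178.378,97.146) → (187.803,107.923) → (196.528,104.939).

Shape 2 is a rectangle drawn with `<path>`. Its stroke #ff00ff means engrave at S340, F3942. After flipping Y the toolpath is (65.618,83.459) → (203.690,83.459) → (203.690,57.491) → (65.618,57.491) → (65.618,83.459), returning to the start.

Shape 3 is a quadratic bezier drawn with `<path>`. Its stroke #ff00ff means engrave at S340, F3942. After flipping Y the toolpath is (57.360,119.807) → (111.067,121.336) → (163.779,116.461) → (215.496,105.182) → (266.218,87.498).

Shape 4 is a quadratic bezier drawn with `<path>`. Its stroke #ff00ff means engrave at S340, F3942. After flipping Y the toolpath is (155.742,118.155) → (146.361,94.990) → (128.487,77.879) → (102.121,66.823) → (67.261,61.822).

Shape 5 is a closed polygon drawn with `<polygon>`. Its stroke #ff0000 means score at S574, F2133. After flipping Y the toolpath is (273.034,126.396) → (101.051,32.098) → (219.591,27.052) → (172.291,7.438) → (112.478,45.429) → (177.390,6.985) → (273.034,126.396), returning to the start.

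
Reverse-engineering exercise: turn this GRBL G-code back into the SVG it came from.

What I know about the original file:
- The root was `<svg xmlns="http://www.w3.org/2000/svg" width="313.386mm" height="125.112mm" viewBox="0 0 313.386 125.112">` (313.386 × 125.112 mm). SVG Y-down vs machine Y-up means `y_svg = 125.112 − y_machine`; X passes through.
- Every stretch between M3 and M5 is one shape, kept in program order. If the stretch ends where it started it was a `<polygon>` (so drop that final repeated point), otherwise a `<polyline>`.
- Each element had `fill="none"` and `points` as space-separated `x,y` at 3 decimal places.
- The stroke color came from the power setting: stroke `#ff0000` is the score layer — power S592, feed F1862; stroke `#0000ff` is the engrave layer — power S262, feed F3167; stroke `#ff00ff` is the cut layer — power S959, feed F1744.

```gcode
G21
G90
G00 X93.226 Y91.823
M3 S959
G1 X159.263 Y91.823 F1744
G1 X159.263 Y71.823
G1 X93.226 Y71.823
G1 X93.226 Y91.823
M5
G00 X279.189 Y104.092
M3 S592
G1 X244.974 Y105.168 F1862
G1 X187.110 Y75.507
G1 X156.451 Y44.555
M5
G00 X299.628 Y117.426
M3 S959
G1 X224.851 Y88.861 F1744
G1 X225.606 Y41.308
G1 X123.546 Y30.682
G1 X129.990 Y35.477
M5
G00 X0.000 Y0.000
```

<svg xmlns="http://www.w3.org/2000/svg" width="313.386mm" height="125.112mm" viewBox="0 0 313.386 125.112">
  <polygon points="93.226,33.289 159.263,33.289 159.263,53.289 93.226,53.289" fill="none" stroke="#ff00ff"/>
  <polyline points="279.189,21.020 244.974,19.944 187.110,49.605 156.451,80.557" fill="none" stroke="#ff0000"/>
  <polyline points="299.628,7.686 224.851,36.251 225.606,83.804 123.546,94.430 129.990,89.635" fill="none" stroke="#ff00ff"/>
</svg>

Machine Y-up, SVG Y-down with viewBox height 125.112, so y_svg = 125.112 − y_machine; X carries over.

Run 1: power S959 maps to stroke `#ff00ff` (cut). The run returns to its start, so emit a `<polygon>` with points (Y-flipped): 93.226,33.289 159.263,33.289 159.263,53.289 93.226,53.289.

Run 2: the run's S592 means `#ff0000` (score). The run is open, so emit a `<polyline>` with points (Y-flipped): 279.189,21.020 244.974,19.944 187.110,49.605 156.451,80.557.

Run 3: power S959 maps to stroke `#ff00ff` (cut). The run is open, so emit a `<polyline>` with points (Y-flipped): 299.628,7.686 224.851,36.251 225.606,83.804 123.546,94.430 129.990,89.635.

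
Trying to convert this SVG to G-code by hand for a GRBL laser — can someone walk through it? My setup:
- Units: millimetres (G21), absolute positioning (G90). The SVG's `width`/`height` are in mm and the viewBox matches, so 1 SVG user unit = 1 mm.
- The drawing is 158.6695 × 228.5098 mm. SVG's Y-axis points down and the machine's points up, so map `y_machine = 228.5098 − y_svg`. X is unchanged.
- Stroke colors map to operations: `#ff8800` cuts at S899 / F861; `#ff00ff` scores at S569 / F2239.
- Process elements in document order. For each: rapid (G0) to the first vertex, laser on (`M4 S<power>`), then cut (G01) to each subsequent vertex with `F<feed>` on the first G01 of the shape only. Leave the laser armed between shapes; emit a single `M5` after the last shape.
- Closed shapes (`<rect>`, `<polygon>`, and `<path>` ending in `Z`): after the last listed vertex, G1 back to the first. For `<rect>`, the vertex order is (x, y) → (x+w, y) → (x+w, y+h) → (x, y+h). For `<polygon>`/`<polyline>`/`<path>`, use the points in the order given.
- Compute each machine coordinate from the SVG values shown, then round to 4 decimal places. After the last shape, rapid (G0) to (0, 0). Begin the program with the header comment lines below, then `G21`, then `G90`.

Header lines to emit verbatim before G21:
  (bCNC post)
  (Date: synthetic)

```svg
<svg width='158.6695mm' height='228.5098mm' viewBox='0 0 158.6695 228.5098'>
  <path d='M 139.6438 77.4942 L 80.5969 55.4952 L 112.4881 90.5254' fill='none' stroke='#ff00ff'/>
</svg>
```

viewBox `0 0 158.6695 228.5098` with mm width/height → 1 unit = 1 mm. Flip: y_m = 228.5098 − y_svg.

**Shape 1** — `<path>` open polyline, stroke `#ff00ff` → score (S569, F2239). Machine vertices: (139.6438,151.0156) → (80.5969,173.0146) → (112.4881,137.9844). Open path.

(bCNC post)
(Date: synthetic)
G21
G90
G0 X139.6438 Y151.0156
M4 S569
G01 X80.5969 Y173.0146 F2239
G01 X112.4881 Y137.9844
M5
G0 X0.0000 Y0.0000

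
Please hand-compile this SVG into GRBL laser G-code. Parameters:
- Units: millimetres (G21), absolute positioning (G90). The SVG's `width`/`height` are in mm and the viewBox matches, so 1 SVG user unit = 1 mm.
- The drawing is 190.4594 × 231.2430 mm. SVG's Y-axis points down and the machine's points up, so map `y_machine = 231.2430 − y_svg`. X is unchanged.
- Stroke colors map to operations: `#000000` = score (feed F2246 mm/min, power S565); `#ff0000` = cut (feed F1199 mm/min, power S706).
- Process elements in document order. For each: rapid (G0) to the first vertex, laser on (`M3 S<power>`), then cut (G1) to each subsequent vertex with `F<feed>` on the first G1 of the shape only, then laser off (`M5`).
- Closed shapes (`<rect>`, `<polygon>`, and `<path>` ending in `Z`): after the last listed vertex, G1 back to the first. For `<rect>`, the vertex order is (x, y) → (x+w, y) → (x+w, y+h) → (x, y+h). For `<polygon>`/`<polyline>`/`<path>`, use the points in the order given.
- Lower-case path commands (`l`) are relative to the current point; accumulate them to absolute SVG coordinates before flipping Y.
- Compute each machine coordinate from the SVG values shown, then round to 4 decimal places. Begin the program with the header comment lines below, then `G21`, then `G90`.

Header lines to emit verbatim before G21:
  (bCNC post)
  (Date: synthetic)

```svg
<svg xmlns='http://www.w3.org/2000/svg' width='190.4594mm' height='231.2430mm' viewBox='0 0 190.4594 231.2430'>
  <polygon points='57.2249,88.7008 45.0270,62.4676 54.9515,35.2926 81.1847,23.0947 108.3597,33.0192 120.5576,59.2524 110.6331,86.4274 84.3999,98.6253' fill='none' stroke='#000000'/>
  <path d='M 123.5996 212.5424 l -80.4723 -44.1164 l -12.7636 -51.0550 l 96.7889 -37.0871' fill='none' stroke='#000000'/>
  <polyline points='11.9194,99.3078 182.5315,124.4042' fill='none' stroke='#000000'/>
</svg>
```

(bCNC post)
(Date: synthetic)
G21
G90
G0 X57.2249 Y142.5422
M3 S565
G1 X45.0270 Y168.7754 F2246
G1 X54.9515 Y195.9504
G1 X81.1847 Y208.1483
G1 X108.3597 Y198.2238
G1 X120.5576 Y171.9906
G1 X110.6331 Y144.8156
G1 X84.3999 Y132.6177
G1 X57.2249 Y142.5422
M5
G0 X123.5996 Y18.7006
M3 S565
G1 X43.1273 Y62.8170 F2246
G1 X30.3637 Y113.8720
G1 X127.1526 Y150.9591
M5
G0 X11.9194 Y131.9352
M3 S565
G1 X182.5315 Y106.8388 F2246
M5

1 u = 1 mm; y_m = 231.2430 − y.

[1] `<polygon>` regular polygon, #000000→score S565 F2246: (57.2249,142.5422) → (45.0270,168.7754) → (54.9515,195.9504) → (81.1847,208.1483) → (108.3597,198.2238) → (120.5576,171.9906) → (110.6331,144.8156) → (84.3999,132.6177) → (57.2249,142.5422) (closed)

[2] `<path>` open polyline, #000000→score S565 F2246: (123.5996,18.7006) → (43.1273,62.8170) → (30.3637,113.8720) → (127.1526,150.9591)

[3] `<polyline>` line segment, #000000→score S565 F2246: (11.9194,131.9352) → (182.5315,106.8388)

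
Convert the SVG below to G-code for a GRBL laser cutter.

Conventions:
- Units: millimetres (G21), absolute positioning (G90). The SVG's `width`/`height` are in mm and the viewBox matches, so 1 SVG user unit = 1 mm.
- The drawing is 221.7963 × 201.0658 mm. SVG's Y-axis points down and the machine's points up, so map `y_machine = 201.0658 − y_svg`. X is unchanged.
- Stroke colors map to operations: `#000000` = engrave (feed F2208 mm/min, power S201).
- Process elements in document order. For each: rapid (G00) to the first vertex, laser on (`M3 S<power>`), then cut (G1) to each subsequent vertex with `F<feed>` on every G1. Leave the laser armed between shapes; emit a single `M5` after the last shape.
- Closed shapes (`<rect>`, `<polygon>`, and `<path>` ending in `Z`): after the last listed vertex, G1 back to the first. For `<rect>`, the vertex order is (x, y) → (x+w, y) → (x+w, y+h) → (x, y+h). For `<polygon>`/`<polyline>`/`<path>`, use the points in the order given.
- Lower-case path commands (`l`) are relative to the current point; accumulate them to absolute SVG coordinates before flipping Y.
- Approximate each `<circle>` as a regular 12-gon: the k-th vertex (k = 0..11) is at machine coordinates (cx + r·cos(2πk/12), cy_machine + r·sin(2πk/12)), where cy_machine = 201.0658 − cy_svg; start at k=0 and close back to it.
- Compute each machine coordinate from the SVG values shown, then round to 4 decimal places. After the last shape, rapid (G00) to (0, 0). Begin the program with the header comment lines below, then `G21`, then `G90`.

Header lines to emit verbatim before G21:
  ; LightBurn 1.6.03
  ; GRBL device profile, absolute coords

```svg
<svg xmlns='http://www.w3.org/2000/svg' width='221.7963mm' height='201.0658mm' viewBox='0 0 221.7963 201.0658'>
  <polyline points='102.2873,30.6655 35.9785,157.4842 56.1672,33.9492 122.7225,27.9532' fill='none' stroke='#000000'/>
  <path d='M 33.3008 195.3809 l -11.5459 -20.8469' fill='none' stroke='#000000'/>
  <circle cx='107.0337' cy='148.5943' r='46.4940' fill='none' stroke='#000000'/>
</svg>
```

; LightBurn 1.6.03
; GRBL device profile, absolute coords
G21
G90
G00 X102.2873 Y170.4003
M3 S201
G1 X35.9785 Y43.5816 F2208
G1 X56.1672 Y167.1166 F2208
G1 X122.7225 Y173.1126 F2208
G00 X33.3008 Y5.6849
M3 S201
G1 X21.7549 Y26.5318 F2208
G00 X153.5277 Y52.4715
M3 S201
G1 X147.2987 Y75.7185 F2208
G1 X130.2807 Y92.7365 F2208
G1 X107.0337 Y98.9655 F2208
G1 X83.7867 Y92.7365 F2208
G1 X66.7687 Y75.7185 F2208
G1 X60.5397 Y52.4715 F2208
G1 X66.7687 Y29.2245 F2208
G1 X83.7867 Y12.2065 F2208
G1 X107.0337 Y5.9775 F2208
G1 X130.2807 Y12.2065 F2208
G1 X147.2987 Y29.2245 F2208
G1 X153.5277 Y52.4715 F2208
M5
G00 X0.0000 Y0.0000

Since the viewBox matches the mm dimensions, user units are millimetres directly. The only transform is the Y-flip y_m = 201.0658 − y_svg.

Shape 1 is a open polyline drawn with `<polyline>`. Its stroke #000000 means engrave at S201, F2208. After flipping Y the toolpath is (102.2873,170.4003) → (35.9785,43.5816) → (56.1672,167.1166) → (122.7225,173.1126).

Shape 2 is a line segment drawn with `<path>`. Its stroke #000000 means engrave at S201, F2208. After flipping Y the toolpath is (33.3008,5.6849) → (21.7549,26.5318).

Shape 3 is a circle drawn with `<circle>`. Its stroke #000000 means engrave at S201, F2208. After flipping Y the toolpath is (153.5277,52.4715) → (147.2987,75.7185) → (130.2807,92.7365) → (107.0337,98.9655) → (83.7867,92.7365) → (66.7687,75.7185) → (60.5397,52.4715) → (66.7687,29.2245) → (83.7867,12.2065) → (107.0337,5.9775) → (130.2807,12.2065) → (147.2987,29.2245) → (153.5277,52.4715), returning to the start.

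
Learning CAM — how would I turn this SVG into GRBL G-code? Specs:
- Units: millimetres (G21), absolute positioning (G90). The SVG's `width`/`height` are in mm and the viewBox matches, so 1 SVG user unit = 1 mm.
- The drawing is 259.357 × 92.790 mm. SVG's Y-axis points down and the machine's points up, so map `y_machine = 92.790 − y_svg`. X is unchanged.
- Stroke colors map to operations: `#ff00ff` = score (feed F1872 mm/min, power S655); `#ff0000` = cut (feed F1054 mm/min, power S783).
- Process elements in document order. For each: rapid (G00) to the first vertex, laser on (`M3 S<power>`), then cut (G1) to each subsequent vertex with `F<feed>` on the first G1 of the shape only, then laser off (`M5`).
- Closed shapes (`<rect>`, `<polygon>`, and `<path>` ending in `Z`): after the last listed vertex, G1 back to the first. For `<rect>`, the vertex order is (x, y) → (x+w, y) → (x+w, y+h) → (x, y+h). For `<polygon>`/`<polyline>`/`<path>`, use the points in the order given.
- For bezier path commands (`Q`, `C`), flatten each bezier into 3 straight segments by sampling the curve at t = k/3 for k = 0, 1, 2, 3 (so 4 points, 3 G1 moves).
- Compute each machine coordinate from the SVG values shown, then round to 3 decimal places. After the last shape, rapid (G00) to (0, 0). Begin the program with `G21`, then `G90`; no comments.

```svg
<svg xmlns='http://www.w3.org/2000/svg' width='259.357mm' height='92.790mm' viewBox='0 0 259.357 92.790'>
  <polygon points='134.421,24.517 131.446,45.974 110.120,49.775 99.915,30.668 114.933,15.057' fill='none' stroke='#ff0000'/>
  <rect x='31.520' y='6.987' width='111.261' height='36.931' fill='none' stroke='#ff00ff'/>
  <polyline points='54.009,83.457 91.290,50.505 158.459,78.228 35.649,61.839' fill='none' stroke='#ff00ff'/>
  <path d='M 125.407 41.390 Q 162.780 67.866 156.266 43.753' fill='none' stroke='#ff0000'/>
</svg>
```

G21
G90
G00 X134.421 Y68.273
M3 S783
G1 X131.446 Y46.816 F1054
G1 X110.120 Y43.015
G1 X99.915 Y62.122
G1 X114.933 Y77.733
G1 X134.421 Y68.273
M5
G00 X31.520 Y85.803
M3 S655
G1 X142.781 Y85.803 F1872
G1 X142.781 Y48.872
G1 X31.520 Y48.872
G1 X31.520 Y85.803
M5
G00 X54.009 Y9.333
M3 S655
G1 X91.290 Y42.285 F1872
G1 X158.459 Y14.562
G1 X35.649 Y30.951
M5
G00 X125.407 Y51.400
M3 S783
G1 X145.446 Y39.370 F1054
G1 X155.732 Y38.583
G1 X156.266 Y49.037
M5
G00 X0.000 Y0.000

1 u = 1 mm; y_m = 92.790 − y.

[1] `<polygon>` regular polygon, #ff0000→cut S783 F1054: (134.421,68.273) → (131.446,46.816) → (110.120,43.015) → (99.915,62.122) → (114.933,77.733) → (134.421,68.273) (closed)

[2] `<rect>` rectangle, #ff00ff→score S655 F1872: (31.520,85.803) → (142.781,85.803) → (142.781,48.872) → (31.520,48.872) → (31.520,85.803) (closed)

[3] `<polyline>` open polyline, #ff00ff→score S655 F1872: (54.009,9.333) → (91.290,42.285) → (158.459,14.562) → (35.649,30.951)

[4] `<path>` quadratic bezier, #ff0000→cut S783 F1054: (125.407,51.400) → (145.446,39.370) → (155.732,38.583) → (156.266,49.037)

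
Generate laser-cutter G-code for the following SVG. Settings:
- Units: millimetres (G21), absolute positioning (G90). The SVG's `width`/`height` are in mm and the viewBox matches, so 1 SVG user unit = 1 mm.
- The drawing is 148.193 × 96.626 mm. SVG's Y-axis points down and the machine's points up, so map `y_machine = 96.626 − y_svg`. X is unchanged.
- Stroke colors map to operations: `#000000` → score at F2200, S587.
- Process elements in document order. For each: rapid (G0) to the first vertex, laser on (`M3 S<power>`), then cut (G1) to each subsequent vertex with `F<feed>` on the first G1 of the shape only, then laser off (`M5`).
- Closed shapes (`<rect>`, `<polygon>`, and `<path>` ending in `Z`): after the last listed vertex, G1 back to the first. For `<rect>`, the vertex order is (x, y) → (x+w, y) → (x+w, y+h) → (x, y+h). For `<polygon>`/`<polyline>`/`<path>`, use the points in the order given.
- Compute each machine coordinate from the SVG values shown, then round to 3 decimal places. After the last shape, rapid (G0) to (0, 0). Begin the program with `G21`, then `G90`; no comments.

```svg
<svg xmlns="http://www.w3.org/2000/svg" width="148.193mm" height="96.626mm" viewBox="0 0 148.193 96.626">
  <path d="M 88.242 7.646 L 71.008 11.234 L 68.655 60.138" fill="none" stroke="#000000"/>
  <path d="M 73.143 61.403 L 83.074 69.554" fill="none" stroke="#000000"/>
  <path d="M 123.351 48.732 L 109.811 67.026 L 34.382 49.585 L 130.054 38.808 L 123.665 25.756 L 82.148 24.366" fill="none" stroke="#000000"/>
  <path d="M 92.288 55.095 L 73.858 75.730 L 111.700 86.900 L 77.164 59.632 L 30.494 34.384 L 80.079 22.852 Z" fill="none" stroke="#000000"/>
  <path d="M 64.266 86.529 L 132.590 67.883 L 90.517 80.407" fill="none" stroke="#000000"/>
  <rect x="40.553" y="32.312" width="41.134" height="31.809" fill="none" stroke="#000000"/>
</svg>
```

G21
G90
G0 X88.242 Y88.980
M3 S587
G1 X71.008 Y85.392 F2200
G1 X68.655 Y36.488
M5
G0 X73.143 Y35.223
M3 S587
G1 X83.074 Y27.072 F2200
M5
G0 X123.351 Y47.894
M3 S587
G1 X109.811 Y29.600 F2200
G1 X34.382 Y47.041
G1 X130.054 Y57.818
G1 X123.665 Y70.870
G1 X82.148 Y72.260
M5
G0 X92.288 Y41.531
M3 S587
G1 X73.858 Y20.896 F2200
G1 X111.700 Y9.726
G1 X77.164 Y36.994
G1 X30.494 Y62.242
G1 X80.079 Y73.774
G1 X92.288 Y41.531
M5
G0 X64.266 Y10.097
M3 S587
G1 X132.590 Y28.743 F2200
G1 X90.517 Y16.219
M5
G0 X40.553 Y64.314
M3 S587
G1 X81.687 Y64.314 F2200
G1 X81.687 Y32.505
G1 X40.553 Y32.505
G1 X40.553 Y64.314
M5
G0 X0.000 Y0.000

Since the viewBox matches the mm dimensions, user units are millimetres directly. The only transform is the Y-flip y_m = 96.626 − y_svg.

Shape 1 is a open polyline drawn with `<path>`. Its stroke #000000 means score at S587, F2200. After flipping Y the toolpath is (88.242,88.980) → (71.008,85.392) → (68.655,36.488).

Shape 2 is a line segment drawn with `<path>`. Its stroke #000000 means score at S587, F2200. After flipping Y the toolpath is (73.143,35.223) → (83.074,27.072).

Shape 3 is a open polyline drawn with `<path>`. Its stroke #000000 means score at S587, F2200. After flipping Y the toolpath is (123.351,47.894) → (109.811,29.600) → (34.382,47.041) → (130.054,57.818) → (123.665,70.870) → (82.148,72.260).

Shape 4 is a closed polygon drawn with `<path>`. Its stroke #000000 means score at S587, F2200. After flipping Y the toolpath is (92.288,41.531) → (73.858,20.896) → (111.700,9.726) → (77.164,36.994) → (30.494,62.242) → (80.079,73.774) → (92.288,41.531), returning to the start.

Shape 5 is a open polyline drawn with `<path>`. Its stroke #000000 means score at S587, F2200. After flipping Y the toolpath is (64.266,10.097) → (132.590,28.743) → (90.517,16.219).

Shape 6 is a rectangle drawn with `<rect>`. Its stroke #000000 means score at S587, F2200. After flipping Y the toolpath is (40.553,64.314) → (81.687,64.314) → (81.687,32.505) → (40.553,32.505) → (40.553,64.314), returning to the start.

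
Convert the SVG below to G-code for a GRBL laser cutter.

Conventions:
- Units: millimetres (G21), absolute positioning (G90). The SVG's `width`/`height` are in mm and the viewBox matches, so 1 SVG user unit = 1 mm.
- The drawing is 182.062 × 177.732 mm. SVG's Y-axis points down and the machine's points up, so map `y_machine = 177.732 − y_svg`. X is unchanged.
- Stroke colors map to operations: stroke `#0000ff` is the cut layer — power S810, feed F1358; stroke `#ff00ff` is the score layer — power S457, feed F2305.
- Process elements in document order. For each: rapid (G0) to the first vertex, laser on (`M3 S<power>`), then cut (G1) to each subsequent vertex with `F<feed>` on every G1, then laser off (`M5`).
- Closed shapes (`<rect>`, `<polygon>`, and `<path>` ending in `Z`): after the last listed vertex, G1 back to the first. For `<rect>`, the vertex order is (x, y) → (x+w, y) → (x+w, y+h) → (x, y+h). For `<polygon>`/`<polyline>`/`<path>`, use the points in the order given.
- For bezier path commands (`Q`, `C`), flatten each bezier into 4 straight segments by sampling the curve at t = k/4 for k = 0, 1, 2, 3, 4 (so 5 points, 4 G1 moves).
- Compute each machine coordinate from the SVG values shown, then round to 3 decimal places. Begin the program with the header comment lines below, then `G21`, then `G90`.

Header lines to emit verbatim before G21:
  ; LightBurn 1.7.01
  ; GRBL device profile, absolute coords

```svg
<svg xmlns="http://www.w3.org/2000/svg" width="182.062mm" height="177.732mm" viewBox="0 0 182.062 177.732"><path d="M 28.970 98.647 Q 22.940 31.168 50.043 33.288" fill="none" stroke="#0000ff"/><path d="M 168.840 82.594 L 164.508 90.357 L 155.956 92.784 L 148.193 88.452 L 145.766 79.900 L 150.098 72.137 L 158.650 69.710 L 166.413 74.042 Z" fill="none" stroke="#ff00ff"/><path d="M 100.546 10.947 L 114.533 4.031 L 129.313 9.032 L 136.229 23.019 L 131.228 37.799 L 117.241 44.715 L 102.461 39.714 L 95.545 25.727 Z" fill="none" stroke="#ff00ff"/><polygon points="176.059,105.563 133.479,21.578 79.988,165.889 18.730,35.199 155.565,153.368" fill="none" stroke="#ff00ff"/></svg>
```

; LightBurn 1.7.01
; GRBL device profile, absolute coords
G21
G90
G0 X28.970 Y79.085
M3 S810
G1 X28.026 Y108.475 F1358
G1 X31.223 Y129.164 F1358
G1 X38.562 Y141.154 F1358
G1 X50.043 Y144.444 F1358
M5
G0 X168.840 Y95.138
M3 S457
G1 X164.508 Y87.375 F2305
G1 X155.956 Y84.948 F2305
G1 X148.193 Y89.280 F2305
G1 X145.766 Y97.832 F2305
G1 X150.098 Y105.595 F2305
G1 X158.650 Y108.022 F2305
G1 X166.413 Y103.690 F2305
G1 X168.840 Y95.138 F2305
M5
G0 X100.546 Y166.785
M3 S457
G1 X114.533 Y173.701 F2305
G1 X129.313 Y168.700 F2305
G1 X136.229 Y154.713 F2305
G1 X131.228 Y139.933 F2305
G1 X117.241 Y133.017 F2305
G1 X102.461 Y138.018 F2305
G1 X95.545 Y152.005 F2305
G1 X100.546 Y166.785 F2305
M5
G0 X176.059 Y72.169
M3 S457
G1 X133.479 Y156.154 F2305
G1 X79.988 Y11.843 F2305
G1 X18.730 Y142.533 F2305
G1 X155.565 Y24.364 F2305
G1 X176.059 Y72.169 F2305
M5

viewBox `0 0 182.062 177.732` with mm width/height → 1 unit = 1 mm. Flip: y_m = 177.732 − y_svg.

**Shape 1** — `<path>` quadratic bezier, stroke `#0000ff` → cut (S810, F1358). Control points (SVG): P0=(28.970,98.647), P1=(22.940,31.168), P2=(50.043,33.288); sampled at t=k/4. Machine vertices: (28.970,79.085) → (28.026,108.475) → (31.223,129.164) → (38.562,141.154) → (50.043,144.444). Open path.

**Shape 2** — `<path>` regular polygon, stroke `#ff00ff` → score (S457, F2305). Machine vertices: (168.840,95.138) → (164.508,87.375) → (155.956,84.948) → (148.193,89.280) → (145.766,97.832) → (150.098,105.595) → (158.650,108.022) → (166.413,103.690) → (168.840,95.138). Closed: final G1 returns to the first vertex.

**Shape 3** — `<path>` regular polygon, stroke `#ff00ff` → score (S457, F2305). Machine vertices: (100.546,166.785) → (114.533,173.701) → (129.313,168.700) → (136.229,154.713) → (131.228,139.933) → (117.241,133.017) → (102.461,138.018) → (95.545,152.005) → (100.546,166.785). Closed: final G1 returns to the first vertex.

**Shape 4** — `<polygon>` closed polygon, stroke `#ff00ff` → score (S457, F2305). Machine vertices: (176.059,72.169) → (133.479,156.154) → (79.988,11.843) → (18.730,142.533) → (155.565,24.364) → (176.059,72.169). Closed: final G1 returns to the first vertex.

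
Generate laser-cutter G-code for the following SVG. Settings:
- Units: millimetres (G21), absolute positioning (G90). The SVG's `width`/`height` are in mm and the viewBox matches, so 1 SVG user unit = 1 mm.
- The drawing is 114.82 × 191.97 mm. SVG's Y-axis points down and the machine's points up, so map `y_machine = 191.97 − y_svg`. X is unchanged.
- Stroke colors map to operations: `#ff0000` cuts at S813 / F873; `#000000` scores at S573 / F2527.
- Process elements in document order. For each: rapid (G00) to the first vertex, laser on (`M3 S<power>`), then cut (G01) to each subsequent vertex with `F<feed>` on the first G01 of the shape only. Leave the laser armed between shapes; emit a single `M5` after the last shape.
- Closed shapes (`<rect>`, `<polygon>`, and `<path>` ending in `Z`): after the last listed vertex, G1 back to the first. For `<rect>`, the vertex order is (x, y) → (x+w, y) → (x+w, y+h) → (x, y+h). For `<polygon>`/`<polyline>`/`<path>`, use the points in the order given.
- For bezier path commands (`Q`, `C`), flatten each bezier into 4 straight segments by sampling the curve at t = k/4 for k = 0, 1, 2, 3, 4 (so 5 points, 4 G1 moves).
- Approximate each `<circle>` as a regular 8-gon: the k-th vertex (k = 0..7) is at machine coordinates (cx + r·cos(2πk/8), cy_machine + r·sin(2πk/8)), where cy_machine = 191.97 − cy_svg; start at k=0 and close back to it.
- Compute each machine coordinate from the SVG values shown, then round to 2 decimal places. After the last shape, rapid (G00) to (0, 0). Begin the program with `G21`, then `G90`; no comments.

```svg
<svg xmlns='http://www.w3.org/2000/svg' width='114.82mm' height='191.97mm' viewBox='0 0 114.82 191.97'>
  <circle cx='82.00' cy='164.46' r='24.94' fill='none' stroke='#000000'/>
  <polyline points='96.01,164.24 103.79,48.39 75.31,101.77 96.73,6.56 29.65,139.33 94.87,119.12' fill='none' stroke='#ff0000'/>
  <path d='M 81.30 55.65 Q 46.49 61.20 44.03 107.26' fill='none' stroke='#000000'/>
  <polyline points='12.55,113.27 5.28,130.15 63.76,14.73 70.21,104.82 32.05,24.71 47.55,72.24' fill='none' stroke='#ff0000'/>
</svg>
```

1 u = 1 mm; y_m = 191.97 − y.

[1] `<circle>` circle, #000000→score S573 F2527: (106.94,27.51) → (99.64,45.15) → (82.00,52.45) → (64.36,45.15) → (57.06,27.51) → (64.36,9.87) → (82.00,2.57) → (99.64,9.87) → (106.94,27.51) (closed)

[2] `<polyline>` open polyline, #ff0000→cut S813 F873: (96.01,27.73) → (103.79,143.58) → (75.31,90.20) → (96.73,185.41) → (29.65,52.64) → (94.87,72.85)

[3] `<path>` quadratic bezier, #000000→score S573 F2527: (81.30,136.32) → (65.92,131.01) → (54.58,120.64) → (47.28,105.21) → (44.03,84.71)

[4] `<polyline>` open polyline, #ff0000→cut S813 F873: (12.55,78.70) → (5.28,61.82) → (63.76,177.24) → (70.21,87.15) → (32.05,167.26) → (47.55,119.73)

G21
G90
G00 X106.94 Y27.51
M3 S573
G01 X99.64 Y45.15 F2527
G01 X82.00 Y52.45
G01 X64.36 Y45.15
G01 X57.06 Y27.51
G01 X64.36 Y9.87
G01 X82.00 Y2.57
G01 X99.64 Y9.87
G01 X106.94 Y27.51
G00 X96.01 Y27.73
M3 S813
G01 X103.79 Y143.58 F873
G01 X75.31 Y90.20
G01 X96.73 Y185.41
G01 X29.65 Y52.64
G01 X94.87 Y72.85
G00 X81.30 Y136.32
M3 S573
G01 X65.92 Y131.01 F2527
G01 X54.58 Y120.64
G01 X47.28 Y105.21
G01 X44.03 Y84.71
G00 X12.55 Y78.70
M3 S813
G01 X5.28 Y61.82 F873
G01 X63.76 Y177.24
G01 X70.21 Y87.15
G01 X32.05 Y167.26
G01 X47.55 Y119.73
M5
G00 X0.00 Y0.00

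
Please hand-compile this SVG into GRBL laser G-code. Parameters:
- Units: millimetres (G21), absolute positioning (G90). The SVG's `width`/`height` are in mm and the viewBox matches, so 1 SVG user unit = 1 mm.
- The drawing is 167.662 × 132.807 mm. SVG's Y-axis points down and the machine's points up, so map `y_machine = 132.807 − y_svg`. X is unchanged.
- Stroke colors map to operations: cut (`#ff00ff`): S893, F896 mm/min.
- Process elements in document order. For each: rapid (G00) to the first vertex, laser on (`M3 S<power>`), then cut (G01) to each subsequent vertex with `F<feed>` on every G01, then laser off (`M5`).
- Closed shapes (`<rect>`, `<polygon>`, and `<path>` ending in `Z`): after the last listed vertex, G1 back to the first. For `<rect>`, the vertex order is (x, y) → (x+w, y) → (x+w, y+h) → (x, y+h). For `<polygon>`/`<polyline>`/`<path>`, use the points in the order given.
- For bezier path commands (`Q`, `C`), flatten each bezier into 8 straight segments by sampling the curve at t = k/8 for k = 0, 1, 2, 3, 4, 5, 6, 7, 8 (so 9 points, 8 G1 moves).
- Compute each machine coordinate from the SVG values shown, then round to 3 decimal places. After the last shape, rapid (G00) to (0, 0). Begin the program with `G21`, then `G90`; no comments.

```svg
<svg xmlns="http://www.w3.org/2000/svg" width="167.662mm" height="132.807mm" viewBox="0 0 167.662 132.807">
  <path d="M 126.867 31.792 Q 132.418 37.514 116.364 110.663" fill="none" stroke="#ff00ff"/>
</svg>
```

G21
G90
G00 X126.867 Y101.015
M3 S893
G01 X127.917 Y98.531 F896
G01 X128.292 Y93.940 F896
G01 X127.992 Y87.242 F896
G01 X127.017 Y78.436 F896
G01 X125.366 Y67.524 F896
G01 X123.041 Y54.504 F896
G01 X120.040 Y39.378 F896
G01 X116.364 Y22.144 F896
M5
G00 X0.000 Y0.000

viewBox `0 0 167.662 132.807` with mm width/height → 1 unit = 1 mm. Flip: y_m = 132.807 − y_svg.

**Shape 1** — `<path>` quadratic bezier, stroke `#ff00ff` → cut (S893, F896). Control points (SVG): P0=(126.867,31.792), P1=(132.418,37.514), P2=(116.364,110.663); sampled at t=k/8. Machine vertices: (126.867,101.015) → (127.917,98.531) → (128.292,93.940) → (127.992,87.242) → (127.017,78.436) → (125.366,67.524) → (123.041,54.504) → (120.040,39.378) → (116.364,22.144). Open path.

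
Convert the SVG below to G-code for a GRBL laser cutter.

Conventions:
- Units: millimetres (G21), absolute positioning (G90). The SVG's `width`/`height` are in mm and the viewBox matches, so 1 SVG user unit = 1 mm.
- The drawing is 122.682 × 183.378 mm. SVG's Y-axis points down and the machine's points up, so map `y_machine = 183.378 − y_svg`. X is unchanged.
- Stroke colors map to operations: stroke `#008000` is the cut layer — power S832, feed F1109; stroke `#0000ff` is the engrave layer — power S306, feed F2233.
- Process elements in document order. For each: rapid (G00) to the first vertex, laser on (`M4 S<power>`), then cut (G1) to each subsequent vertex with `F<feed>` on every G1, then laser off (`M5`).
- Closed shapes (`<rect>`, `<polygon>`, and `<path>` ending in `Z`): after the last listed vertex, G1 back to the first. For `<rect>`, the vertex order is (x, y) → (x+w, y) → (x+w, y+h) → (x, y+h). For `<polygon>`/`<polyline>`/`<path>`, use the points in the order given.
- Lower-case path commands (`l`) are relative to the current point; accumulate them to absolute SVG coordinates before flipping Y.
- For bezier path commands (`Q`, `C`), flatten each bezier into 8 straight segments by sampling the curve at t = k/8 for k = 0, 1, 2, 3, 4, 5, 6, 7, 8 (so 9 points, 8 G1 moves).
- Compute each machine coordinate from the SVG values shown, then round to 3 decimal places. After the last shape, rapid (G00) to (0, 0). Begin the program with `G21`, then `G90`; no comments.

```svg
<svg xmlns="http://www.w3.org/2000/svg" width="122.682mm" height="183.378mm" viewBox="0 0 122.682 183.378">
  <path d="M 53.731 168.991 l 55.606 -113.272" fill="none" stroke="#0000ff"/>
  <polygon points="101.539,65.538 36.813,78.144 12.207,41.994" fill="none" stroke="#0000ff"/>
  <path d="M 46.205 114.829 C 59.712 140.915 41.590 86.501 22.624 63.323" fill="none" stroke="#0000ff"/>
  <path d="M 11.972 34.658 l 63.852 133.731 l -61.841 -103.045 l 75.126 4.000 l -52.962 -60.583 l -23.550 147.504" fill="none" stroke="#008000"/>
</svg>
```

G21
G90
G00 X53.731 Y14.387
M4 S306
G1 X109.337 Y127.659 F2233
M5
G00 X101.539 Y117.840
M4 S306
G1 X36.813 Y105.234 F2233
G1 X12.207 Y141.384 F2233
G1 X101.539 Y117.840 F2233
M5
G00 X46.205 Y68.549
M4 S306
G1 X49.848 Y62.322 F2233
G1 X50.886 Y62.332 F2233
G1 X49.680 Y67.271 F2233
G1 X46.592 Y75.828 F2233
G1 X41.981 Y86.694 F2233
G1 X36.209 Y98.561 F2233
G1 X29.637 Y110.117 F2233
G1 X22.624 Y120.055 F2233
M5
G00 X11.972 Y148.720
M4 S832
G1 X75.824 Y14.989 F1109
G1 X13.983 Y118.034 F1109
G1 X89.109 Y114.034 F1109
G1 X36.147 Y174.617 F1109
G1 X12.597 Y27.113 F1109
M5
G00 X0.000 Y0.000

1 u = 1 mm; y_m = 183.378 − y.

[1] `<path>` line segment, #0000ff→engrave S306 F2233: (53.731,14.387) → (109.337,127.659)

[2] `<polygon>` closed polygon, #0000ff→engrave S306 F2233: (101.539,117.840) → (36.813,105.234) → (12.207,141.384) → (101.539,117.840) (closed)

[3] `<path>` cubic bezier, #0000ff→engrave S306 F2233: (46.205,68.549) → (49.848,62.322) → (50.886,62.332) → (49.680,67.271) → (46.592,75.828) → (41.981,86.694) → (36.209,98.561) → (29.637,110.117) → (22.624,120.055)

[4] `<path>` open polyline, #008000→cut S832 F1109: (11.972,148.720) → (75.824,14.989) → (13.983,118.034) → (89.109,114.034) → (36.147,174.617) → (12.597,27.113)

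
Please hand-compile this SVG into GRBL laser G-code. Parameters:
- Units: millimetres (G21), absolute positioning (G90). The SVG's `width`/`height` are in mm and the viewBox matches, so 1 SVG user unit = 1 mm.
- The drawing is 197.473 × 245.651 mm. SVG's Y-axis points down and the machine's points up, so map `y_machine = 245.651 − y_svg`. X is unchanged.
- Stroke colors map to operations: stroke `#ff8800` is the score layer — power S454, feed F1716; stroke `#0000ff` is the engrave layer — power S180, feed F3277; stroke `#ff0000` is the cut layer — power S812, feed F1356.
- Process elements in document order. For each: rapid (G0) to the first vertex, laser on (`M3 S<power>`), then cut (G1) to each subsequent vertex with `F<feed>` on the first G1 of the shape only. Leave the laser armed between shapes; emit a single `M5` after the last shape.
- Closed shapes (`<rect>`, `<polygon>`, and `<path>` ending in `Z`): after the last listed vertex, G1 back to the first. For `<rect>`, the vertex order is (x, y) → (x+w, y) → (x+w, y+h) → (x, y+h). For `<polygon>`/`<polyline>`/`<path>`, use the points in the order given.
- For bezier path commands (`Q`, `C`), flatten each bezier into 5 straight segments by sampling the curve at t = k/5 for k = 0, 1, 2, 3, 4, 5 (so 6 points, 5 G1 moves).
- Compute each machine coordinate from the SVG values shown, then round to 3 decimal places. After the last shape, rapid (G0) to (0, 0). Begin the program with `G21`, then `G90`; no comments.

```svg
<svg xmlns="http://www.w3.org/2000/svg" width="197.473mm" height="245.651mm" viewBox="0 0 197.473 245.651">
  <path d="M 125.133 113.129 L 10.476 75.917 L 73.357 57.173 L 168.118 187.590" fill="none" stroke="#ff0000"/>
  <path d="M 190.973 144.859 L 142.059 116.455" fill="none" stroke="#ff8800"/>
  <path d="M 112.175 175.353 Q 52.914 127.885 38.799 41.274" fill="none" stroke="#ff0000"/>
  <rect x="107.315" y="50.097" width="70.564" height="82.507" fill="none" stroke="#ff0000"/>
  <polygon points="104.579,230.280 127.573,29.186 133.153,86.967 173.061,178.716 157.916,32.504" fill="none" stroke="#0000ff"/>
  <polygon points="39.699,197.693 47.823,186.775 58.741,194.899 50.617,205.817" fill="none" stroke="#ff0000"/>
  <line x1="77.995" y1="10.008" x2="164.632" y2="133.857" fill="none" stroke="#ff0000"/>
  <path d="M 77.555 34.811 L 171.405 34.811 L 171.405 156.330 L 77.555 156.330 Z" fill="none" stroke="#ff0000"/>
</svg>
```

viewBox `0 0 197.473 245.651` with mm width/height → 1 unit = 1 mm. Flip: y_m = 245.651 − y_svg.

**Shape 1** — `<path>` open polyline, stroke `#ff0000` → cut (S812, F1356). Machine vertices: (125.133,132.522) → (10.476,169.734) → (73.357,188.478) → (168.118,58.061). Open path.

**Shape 2** — `<path>` line segment, stroke `#ff8800` → score (S454, F1716). Machine vertices: (190.973,100.792) → (142.059,129.196). Open path.

**Shape 3** — `<path>` quadratic bezier, stroke `#ff0000` → cut (S812, F1356). Control points (SVG): P0=(112.175,175.353), P1=(52.914,127.885), P2=(38.799,41.274); sampled at t=k/5. Machine vertices: (112.175,70.298) → (90.276,90.851) → (71.990,114.535) → (57.314,141.351) → (46.251,171.298) → (38.799,204.377). Open path.

**Shape 4** — `<rect>` rectangle, stroke `#ff0000` → cut (S812, F1356). Machine vertices: (107.315,195.554) → (177.879,195.554) → (177.879,113.047) → (107.315,113.047) → (107.315,195.554). Closed: final G1 returns to the first vertex.

**Shape 5** — `<polygon>` closed polygon, stroke `#0000ff` → engrave (S180, F3277). Machine vertices: (104.579,15.371) → (127.573,216.465) → (133.153,158.684) → (173.061,66.935) → (157.916,213.147) → (104.579,15.371). Closed: final G1 returns to the first vertex.

**Shape 6** — `<polygon>` regular polygon, stroke `#ff0000` → cut (S812, F1356). Machine vertices: (39.699,47.958) → (47.823,58.876) → (58.741,50.752) → (50.617,39.834) → (39.699,47.958). Closed: final G1 returns to the first vertex.

**Shape 7** — `<line>` line segment, stroke `#ff0000` → cut (S812, F1356). Machine vertices: (77.995,235.643) → (164.632,111.794). Open path.

**Shape 8** — `<path>` rectangle, stroke `#ff0000` → cut (S812, F1356). Machine vertices: (77.555,210.840) → (171.405,210.840) → (171.405,89.321) → (77.555,89.321) → (77.555,210.840). Closed: final G1 returns to the first vertex.

G21
G90
G0 X125.133 Y132.522
M3 S812
G1 X10.476 Y169.734 F1356
G1 X73.357 Y188.478
G1 X168.118 Y58.061
G0 X190.973 Y100.792
M3 S454
G1 X142.059 Y129.196 F1716
G0 X112.175 Y70.298
M3 S812
G1 X90.276 Y90.851 F1356
G1 X71.990 Y114.535
G1 X57.314 Y141.351
G1 X46.251 Y171.298
G1 X38.799 Y204.377
G0 X107.315 Y195.554
M3 S812
G1 X177.879 Y195.554 F1356
G1 X177.879 Y113.047
G1 X107.315 Y113.047
G1 X107.315 Y195.554
G0 X104.579 Y15.371
M3 S180
G1 X127.573 Y216.465 F3277
G1 X133.153 Y158.684
G1 X173.061 Y66.935
G1 X157.916 Y213.147
G1 X104.579 Y15.371
G0 X39.699 Y47.958
M3 S812
G1 X47.823 Y58.876 F1356
G1 X58.741 Y50.752
G1 X50.617 Y39.834
G1 X39.699 Y47.958
G0 X77.995 Y235.643
M3 S812
G1 X164.632 Y111.794 F1356
G0 X77.555 Y210.840
M3 S812
G1 X171.405 Y210.840 F1356
G1 X171.405 Y89.321
G1 X77.555 Y89.321
G1 X77.555 Y210.840
M5
G0 X0.000 Y0.000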